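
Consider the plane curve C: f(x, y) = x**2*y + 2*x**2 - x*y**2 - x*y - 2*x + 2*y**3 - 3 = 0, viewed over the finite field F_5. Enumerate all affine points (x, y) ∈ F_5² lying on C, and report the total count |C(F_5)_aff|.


Affine F_5-points: {(0, 4), (2, 4), (3, 2), (4, 2), (4, 3)}; count = 5.

For each of the 25 pairs (x, y) ∈ F_5², evaluate f(x, y) mod 5. Record the zeros.
  x = 0: [0↦2, 1↦4, 2↦3, 3↦1, 4↦0]  zeros at y ∈ {4}
  x = 1: [0↦2, 1↦3, 2↦4, 3↦2, 4↦4]  zeros at y ∈ ∅
  x = 2: [0↦1, 1↦3, 2↦3, 3↦3, 4↦0]  zeros at y ∈ {4}
  x = 3: [0↦4, 1↦4, 2↦0, 3↦4, 4↦3]  zeros at y ∈ {2}
  x = 4: [0↦1, 1↦1, 2↦0, 3↦0, 4↦3]  zeros at y ∈ {2, 3}
Collecting zeros: affine points = {(0, 4), (2, 4), (3, 2), (4, 2), (4, 3)}.
Total count |C(F_5)_aff| = 5.


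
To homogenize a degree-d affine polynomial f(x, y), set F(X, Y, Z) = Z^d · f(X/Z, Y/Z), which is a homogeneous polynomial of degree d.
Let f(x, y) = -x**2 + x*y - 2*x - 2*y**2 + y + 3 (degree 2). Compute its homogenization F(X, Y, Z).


F(X, Y, Z) = -X**2 + X*Y - 2*X*Z - 2*Y**2 + Y*Z + 3*Z**2

deg(f) = 2.
Substitute x = X/Z, y = Y/Z into f, then multiply by Z^2.
  monomial -1·x^2·y^0 ↦ -1·X^2·Y^0·Z^0.
  monomial 1·x^1·y^1 ↦ 1·X^1·Y^1·Z^0.
  monomial -2·x^1·y^0 ↦ -2·X^1·Y^0·Z^1.
  monomial -2·x^0·y^2 ↦ -2·X^0·Y^2·Z^0.
  monomial 1·x^0·y^1 ↦ 1·X^0·Y^1·Z^1.
  monomial 3·x^0·y^0 ↦ 3·X^0·Y^0·Z^2.
Collecting: F(X, Y, Z) = -X**2 + X*Y - 2*X*Z - 2*Y**2 + Y*Z + 3*Z**2.


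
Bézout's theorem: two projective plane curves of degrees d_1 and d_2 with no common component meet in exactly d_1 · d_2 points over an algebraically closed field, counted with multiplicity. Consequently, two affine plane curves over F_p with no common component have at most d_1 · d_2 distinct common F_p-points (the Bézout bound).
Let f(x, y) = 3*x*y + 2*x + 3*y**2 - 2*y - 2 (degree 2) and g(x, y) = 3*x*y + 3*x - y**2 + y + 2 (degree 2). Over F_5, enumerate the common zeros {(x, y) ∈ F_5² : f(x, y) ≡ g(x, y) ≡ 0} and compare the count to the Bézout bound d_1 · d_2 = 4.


Common zeros: {(1, 0), (3, 4)}; count = 2; Bézout bound = 4.

deg(f) = 2, deg(g) = 2, so Bézout bound = 4.
Scan x ∈ F_5. For each x, list the y ∈ F_5 with f(x, y) ≡ 0 and those with g(x, y) ≡ 0 (mod 5); the common zeros in that column are the intersection.
  x = 0: f ≡ 0 at y ∈ ∅; g ≡ 0 at y ∈ {2, 4}; common: ∅.
  x = 1: f ≡ 0 at y ∈ {0, 3}; g ≡ 0 at y ∈ {0, 4}; common: {0}.
  x = 2: f ≡ 0 at y ∈ ∅; g ≡ 0 at y ∈ {3, 4}; common: ∅.
  x = 3: f ≡ 0 at y ∈ {2, 4}; g ≡ 0 at y ∈ {1, 4}; common: {4}.
  x = 4: f ≡ 0 at y ∈ ∅; g ≡ 0 at y ∈ {4}; common: ∅.
Collecting: common zeros = {(1, 0), (3, 4)}, so the count is 2.
Comparison with the Bézout bound: 2 ≤ 4 = deg(f)·deg(g), as expected for curves with no common component (the affine F_5-count falls short of the bound because intersections may lie at infinity, over extension fields, or carry multiplicity).


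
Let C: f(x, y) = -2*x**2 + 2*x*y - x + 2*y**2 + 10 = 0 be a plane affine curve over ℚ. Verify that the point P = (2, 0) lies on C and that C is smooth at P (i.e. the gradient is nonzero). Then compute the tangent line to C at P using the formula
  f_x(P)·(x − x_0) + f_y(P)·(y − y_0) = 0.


Tangent line at P: -9*x + 4*y + 18 = 0.

Step 1: f(2, 0) = 0, so P lies on C.
Step 2: partial derivatives
  f_x(x, y) = -4*x + 2*y - 1, f_y(x, y) = 2*x + 4*y.
  f_x(P) = -9, f_y(P) = 4 (gradient nonzero, so P is smooth).
Step 3: tangent line at P: -9·(x − 2) + 4·(y − 0) = 0.
Expanding: -9*x + 4*y + 18 = 0.


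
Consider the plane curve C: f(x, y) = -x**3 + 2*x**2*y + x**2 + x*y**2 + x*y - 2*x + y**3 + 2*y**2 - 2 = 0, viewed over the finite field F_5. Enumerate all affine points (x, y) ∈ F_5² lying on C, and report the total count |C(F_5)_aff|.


Affine F_5-points: {(1, 4), (2, 0), (2, 1), (4, 1)}; count = 4.

For each of the 25 pairs (x, y) ∈ F_5², evaluate f(x, y) mod 5. Record the zeros.
  x = 0: [0↦3, 1↦1, 2↦4, 3↦3, 4↦4]  zeros at y ∈ ∅
  x = 1: [0↦1, 1↦3, 2↦2, 3↦4, 4↦0]  zeros at y ∈ {4}
  x = 2: [0↦0, 1↦0, 2↦4, 3↦3, 4↦3]  zeros at y ∈ {0, 1}
  x = 3: [0↦4, 1↦1, 2↦4, 3↦4, 4↦2]  zeros at y ∈ ∅
  x = 4: [0↦2, 1↦0, 2↦1, 3↦1, 4↦1]  zeros at y ∈ {1}
Collecting zeros: affine points = {(1, 4), (2, 0), (2, 1), (4, 1)}.
Total count |C(F_5)_aff| = 4.


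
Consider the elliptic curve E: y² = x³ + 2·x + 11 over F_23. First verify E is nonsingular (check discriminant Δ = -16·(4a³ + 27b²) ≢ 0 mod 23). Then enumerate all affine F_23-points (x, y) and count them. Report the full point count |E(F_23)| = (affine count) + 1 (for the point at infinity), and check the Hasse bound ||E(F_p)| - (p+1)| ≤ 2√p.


Affine points = {(2, 0), (5, 10), (5, 13), (6, 3), (6, 20), (7, 0), (13, 7), (13, 16), (14, 0), (15, 9), (15, 14), (17, 6), (17, 17), (19, 10), (19, 13), (20, 1), (20, 22), (22, 10), (22, 13)}; affine count = 19; |E(F_23)| = 20.

Discriminant check: Δ ∝ 4a³ + 27b² = 4·2³ + 27·11² = 4·8 + 27·121 ≡ 10 (mod 23). Nonzero ⇒ E is nonsingular.
For each x ∈ F_23, compute rhs = x³ + 2·x + 11 mod 23, then count y ∈ F_23 with y² ≡ rhs.
  x = 0: rhs = 11, matching y values: none (0 points).
  x = 1: rhs = 14, matching y values: none (0 points).
  x = 2: rhs = 0, matching y values: 0 (1 points).
  x = 3: rhs = 21, matching y values: none (0 points).
  x = 4: rhs = 14, matching y values: none (0 points).
  x = 5: rhs = 8, matching y values: 10, 13 (2 points).
  x = 6: rhs = 9, matching y values: 3, 20 (2 points).
  x = 7: rhs = 0, matching y values: 0 (1 points).
  x = 8: rhs = 10, matching y values: none (0 points).
  x = 9: rhs = 22, matching y values: none (0 points).
  x = 10: rhs = 19, matching y values: none (0 points).
  x = 11: rhs = 7, matching y values: none (0 points).
  x = 12: rhs = 15, matching y values: none (0 points).
  x = 13: rhs = 3, matching y values: 7, 16 (2 points).
  x = 14: rhs = 0, matching y values: 0 (1 points).
  x = 15: rhs = 12, matching y values: 9, 14 (2 points).
  x = 16: rhs = 22, matching y values: none (0 points).
  x = 17: rhs = 13, matching y values: 6, 17 (2 points).
  x = 18: rhs = 14, matching y values: none (0 points).
  x = 19: rhs = 8, matching y values: 10, 13 (2 points).
  x = 20: rhs = 1, matching y values: 1, 22 (2 points).
  x = 21: rhs = 22, matching y values: none (0 points).
  x = 22: rhs = 8, matching y values: 10, 13 (2 points).
Total affine count: 19.
Full point count |E(F_23)| = 19 + 1 = 20.
Hasse bound: |20 − (23+1)| = |-4| = 4 ≤ 2√23 ≈ 9.5917 ✓.


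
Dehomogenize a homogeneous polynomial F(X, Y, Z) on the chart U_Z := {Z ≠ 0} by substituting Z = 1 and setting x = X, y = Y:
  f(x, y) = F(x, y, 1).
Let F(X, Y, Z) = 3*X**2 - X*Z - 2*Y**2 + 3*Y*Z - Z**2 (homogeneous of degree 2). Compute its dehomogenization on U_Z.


f(x, y) = 3*x**2 - x - 2*y**2 + 3*y - 1

On U_Z we set Z = 1. Each monomial c·X^i·Y^j·Z^k in F becomes c·x^i·y^j·1^k = c·x^i·y^j.
Substituting Z = 1: F(X, Y, 1) = 3*x**2 - x - 2*y**2 + 3*y - 1.
Note: deg(f) ≤ deg(F) = 2; strict inequality happens when F is divisible by Z (lost terms).


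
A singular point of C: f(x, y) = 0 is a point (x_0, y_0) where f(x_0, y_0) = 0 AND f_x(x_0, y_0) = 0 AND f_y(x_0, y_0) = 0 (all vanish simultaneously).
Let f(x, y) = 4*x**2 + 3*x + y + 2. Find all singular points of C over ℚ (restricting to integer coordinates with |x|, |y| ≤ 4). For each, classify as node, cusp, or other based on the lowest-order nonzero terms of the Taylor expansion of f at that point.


No singular points in the scanned grid; C is smooth there.

Compute partial derivatives:
  f_x = 8*x + 3.
  f_y = 1.
f_y = 1 is a nonzero constant, so f_y never vanishes: no point (x, y) can satisfy f = f_x = f_y = 0. In particular no (x, y) ∈ {−4, ..., 4}² is singular; the curve is smooth.


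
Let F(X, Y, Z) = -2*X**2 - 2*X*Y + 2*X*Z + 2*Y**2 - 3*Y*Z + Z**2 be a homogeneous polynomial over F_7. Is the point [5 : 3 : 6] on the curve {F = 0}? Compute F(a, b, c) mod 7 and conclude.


F(5,3,6) ≡ 1 (mod 7); P is NOT on the curve.

Evaluate F(5, 3, 6) term-by-term (mod 7).
  -2*X**2 ↦ -2·25·1·1 = -50
  -2*X*Y ↦ -2·5·3·1 = -30
  2*X*Z ↦ 2·5·1·6 = 60
  2*Y**2 ↦ 2·1·9·1 = 18
  -3*Y*Z ↦ -3·1·3·6 = -54
  Z**2 ↦ 1·1·1·36 = 36
Sum: F(5, 3, 6) = (-50) + (-30) + (60) + (18) + (-54) + (36) = -20.
Reducing mod 7: -20 ≡ 1 (mod 7).
Since F(a, b, c) ≡ 1 ≠ 0 (mod 7), P does NOT lie on the curve.


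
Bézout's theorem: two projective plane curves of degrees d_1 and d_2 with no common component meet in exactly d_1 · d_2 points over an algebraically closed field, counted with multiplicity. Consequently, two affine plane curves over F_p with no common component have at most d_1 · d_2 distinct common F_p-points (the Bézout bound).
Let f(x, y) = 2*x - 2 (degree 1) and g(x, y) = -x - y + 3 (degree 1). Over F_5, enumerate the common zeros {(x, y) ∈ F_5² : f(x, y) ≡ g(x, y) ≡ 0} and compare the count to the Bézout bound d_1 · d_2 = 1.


Common zeros: {(1, 2)}; count = 1; Bézout bound = 1.

deg(f) = 1, deg(g) = 1, so Bézout bound = 1.
Scan x ∈ F_5. For each x, list the y ∈ F_5 with f(x, y) ≡ 0 and those with g(x, y) ≡ 0 (mod 5); the common zeros in that column are the intersection.
  x = 0: f ≡ 0 at y ∈ ∅; g ≡ 0 at y ∈ {3}; common: ∅.
  x = 1: f ≡ 0 at y ∈ {0, 1, 2, 3, 4}; g ≡ 0 at y ∈ {2}; common: {2}.
  x = 2: f ≡ 0 at y ∈ ∅; g ≡ 0 at y ∈ {1}; common: ∅.
  x = 3: f ≡ 0 at y ∈ ∅; g ≡ 0 at y ∈ {0}; common: ∅.
  x = 4: f ≡ 0 at y ∈ ∅; g ≡ 0 at y ∈ {4}; common: ∅.
Collecting: common zeros = {(1, 2)}, so the count is 1.
Comparison with the Bézout bound: 1 ≤ 1 = deg(f)·deg(g), as expected for curves with no common component (the bound is attained).


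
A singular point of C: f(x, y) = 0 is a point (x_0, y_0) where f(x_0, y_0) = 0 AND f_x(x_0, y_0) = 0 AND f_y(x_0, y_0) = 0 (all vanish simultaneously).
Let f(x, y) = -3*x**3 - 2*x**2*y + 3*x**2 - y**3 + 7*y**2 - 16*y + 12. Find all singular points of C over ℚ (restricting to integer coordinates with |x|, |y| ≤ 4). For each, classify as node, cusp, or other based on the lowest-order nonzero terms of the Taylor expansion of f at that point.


Singular points: {(0, 2)}; classification: node.

Compute partial derivatives:
  f_x = -9*x**2 - 4*x*y + 6*x.
  f_y = -2*x**2 - 3*y**2 + 14*y - 16.
Scan x_0 ∈ {−4, ..., 4}. For each x_0, f_y(x_0, y) is a polynomial in y; find its integer roots y ∈ {−4, ..., 4}, then test f_x and f at those candidates.
  x = -4: f_y(-4, y) = -3*y**2 + 14*y - 48; no integer root y with |y| ≤ 4.
  x = -3: f_y(-3, y) = -3*y**2 + 14*y - 34; no integer root y with |y| ≤ 4.
  x = -2: f_y(-2, y) = -3*y**2 + 14*y - 24; no integer root y with |y| ≤ 4.
  x = -1: f_y(-1, y) = -3*y**2 + 14*y - 18; no integer root y with |y| ≤ 4.
  x = 0: f_y(0, y) = -3*y**2 + 14*y - 16; vanishes at y ∈ {2}. (0, 2): f_x = 0, f = 0 — SINGULAR.
  x = 1: f_y(1, y) = -3*y**2 + 14*y - 18; no integer root y with |y| ≤ 4.
  x = 2: f_y(2, y) = -3*y**2 + 14*y - 24; no integer root y with |y| ≤ 4.
  x = 3: f_y(3, y) = -3*y**2 + 14*y - 34; no integer root y with |y| ≤ 4.
  x = 4: f_y(4, y) = -3*y**2 + 14*y - 48; no integer root y with |y| ≤ 4.
Only singular point on the grid: (0, 2).
Classify: substitute x = 0 + u, y = 2 + v and expand: f = -3*u**3 - 2*u**2*v - u**2 - v**3 + v**2.
No constant or linear terms (consistent with a singular point). Quadratic part: -u**2 + v**2. Cubic part: -3*u**3 - 2*u**2*v - v**3.
The quadratic part v**2 - u**2 = (v − u)(v + u) splits into two distinct linear factors, so there are two distinct tangent lines y − 2 = ±(x − 0) — this is a node (ordinary double point).
Classification: node.


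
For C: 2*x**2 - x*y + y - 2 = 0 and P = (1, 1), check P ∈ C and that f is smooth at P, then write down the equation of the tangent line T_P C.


Tangent line at P: 3*x - 3 = 0.

Step 1: f(1, 1) = 0, so P lies on C.
Step 2: partial derivatives
  f_x(x, y) = 4*x - y, f_y(x, y) = 1 - x.
  f_x(P) = 3, f_y(P) = 0 (gradient nonzero, so P is smooth).
Step 3: tangent line at P: 3·(x − 1) + 0·(y − 1) = 0.
Expanding: 3*x - 3 = 0.


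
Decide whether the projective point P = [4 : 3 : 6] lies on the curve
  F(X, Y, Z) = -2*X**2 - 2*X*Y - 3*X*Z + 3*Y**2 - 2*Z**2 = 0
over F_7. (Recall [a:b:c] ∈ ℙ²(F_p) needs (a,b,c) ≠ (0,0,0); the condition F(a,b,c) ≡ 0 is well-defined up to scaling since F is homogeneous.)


F(4,3,6) ≡ 2 (mod 7); P is NOT on the curve.

Evaluate F(4, 3, 6) term-by-term (mod 7).
  -2*X**2 ↦ -2·16·1·1 = -32
  -2*X*Y ↦ -2·4·3·1 = -24
  -3*X*Z ↦ -3·4·1·6 = -72
  3*Y**2 ↦ 3·1·9·1 = 27
  -2*Z**2 ↦ -2·1·1·36 = -72
Sum: F(4, 3, 6) = (-32) + (-24) + (-72) + (27) + (-72) = -173.
Reducing mod 7: -173 ≡ 2 (mod 7).
Since F(a, b, c) ≡ 2 ≠ 0 (mod 7), P does NOT lie on the curve.


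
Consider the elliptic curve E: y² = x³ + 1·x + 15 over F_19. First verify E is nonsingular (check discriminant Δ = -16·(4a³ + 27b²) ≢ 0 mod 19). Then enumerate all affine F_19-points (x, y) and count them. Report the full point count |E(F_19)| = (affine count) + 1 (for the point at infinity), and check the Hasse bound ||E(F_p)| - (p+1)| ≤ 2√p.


Affine points = {(1, 6), (1, 13), (2, 5), (2, 14), (3, 8), (3, 11), (4, 8), (4, 11), (6, 3), (6, 16), (7, 2), (7, 17), (12, 8), (12, 11), (15, 2), (15, 17), (16, 2), (16, 17), (17, 9), (17, 10)}; affine count = 20; |E(F_19)| = 21.

Discriminant check: Δ ∝ 4a³ + 27b² = 4·1³ + 27·15² = 4·1 + 27·225 ≡ 18 (mod 19). Nonzero ⇒ E is nonsingular.
For each x ∈ F_19, compute rhs = x³ + 1·x + 15 mod 19, then count y ∈ F_19 with y² ≡ rhs.
  x = 0: rhs = 15, matching y values: none (0 points).
  x = 1: rhs = 17, matching y values: 6, 13 (2 points).
  x = 2: rhs = 6, matching y values: 5, 14 (2 points).
  x = 3: rhs = 7, matching y values: 8, 11 (2 points).
  x = 4: rhs = 7, matching y values: 8, 11 (2 points).
  x = 5: rhs = 12, matching y values: none (0 points).
  x = 6: rhs = 9, matching y values: 3, 16 (2 points).
  x = 7: rhs = 4, matching y values: 2, 17 (2 points).
  x = 8: rhs = 3, matching y values: none (0 points).
  x = 9: rhs = 12, matching y values: none (0 points).
  x = 10: rhs = 18, matching y values: none (0 points).
  x = 11: rhs = 8, matching y values: none (0 points).
  x = 12: rhs = 7, matching y values: 8, 11 (2 points).
  x = 13: rhs = 2, matching y values: none (0 points).
  x = 14: rhs = 18, matching y values: none (0 points).
  x = 15: rhs = 4, matching y values: 2, 17 (2 points).
  x = 16: rhs = 4, matching y values: 2, 17 (2 points).
  x = 17: rhs = 5, matching y values: 9, 10 (2 points).
  x = 18: rhs = 13, matching y values: none (0 points).
Total affine count: 20.
Full point count |E(F_19)| = 20 + 1 = 21.
Hasse bound: |21 − (19+1)| = |1| = 1 ≤ 2√19 ≈ 8.7178 ✓.


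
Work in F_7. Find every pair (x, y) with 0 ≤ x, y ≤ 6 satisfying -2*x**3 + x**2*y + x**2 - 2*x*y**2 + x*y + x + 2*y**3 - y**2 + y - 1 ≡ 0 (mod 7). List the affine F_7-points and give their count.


Affine F_7-points: {(1, 3), (1, 4), (1, 5), (2, 1), (3, 1), (4, 5), (5, 5)}; count = 7.

For each of the 49 pairs (x, y) ∈ F_7², evaluate f(x, y) mod 7. Record the zeros.
  x = 0: [0↦6, 1↦1, 2↦6, 3↦5, 4↦3, 5↦5, 6↦2]  zeros at y ∈ ∅
  x = 1: [0↦6, 1↦1, 2↦2, 3↦0, 4↦0, 5↦0, 6↦5]  zeros at y ∈ {3, 4, 5}
  x = 2: [0↦3, 1↦0, 2↦6, 3↦5, 4↦2, 5↦2, 6↦3]  zeros at y ∈ {1}
  x = 3: [0↦6, 1↦0, 2↦6, 3↦1, 4↦4, 5↦6, 6↦5]  zeros at y ∈ {1}
  x = 4: [0↦3, 1↦3, 2↦4, 3↦4, 4↦1, 5↦0, 6↦6]  zeros at y ∈ {5}
  x = 5: [0↦3, 1↦4, 2↦2, 3↦2, 4↦2, 5↦0, 6↦1]  zeros at y ∈ {5}
  x = 6: [0↦1, 1↦5, 2↦2, 3↦4, 4↦2, 5↦1, 6↦6]  zeros at y ∈ ∅
Collecting zeros: affine points = {(1, 3), (1, 4), (1, 5), (2, 1), (3, 1), (4, 5), (5, 5)}.
Total count |C(F_7)_aff| = 7.


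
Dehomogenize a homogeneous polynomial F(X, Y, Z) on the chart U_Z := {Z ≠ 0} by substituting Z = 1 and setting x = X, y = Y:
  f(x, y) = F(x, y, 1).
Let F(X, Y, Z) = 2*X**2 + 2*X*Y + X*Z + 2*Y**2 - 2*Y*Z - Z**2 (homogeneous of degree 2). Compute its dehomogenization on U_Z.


f(x, y) = 2*x**2 + 2*x*y + x + 2*y**2 - 2*y - 1

On U_Z we set Z = 1. Each monomial c·X^i·Y^j·Z^k in F becomes c·x^i·y^j·1^k = c·x^i·y^j.
Substituting Z = 1: F(X, Y, 1) = 2*x**2 + 2*x*y + x + 2*y**2 - 2*y - 1.
Note: deg(f) ≤ deg(F) = 2; strict inequality happens when F is divisible by Z (lost terms).


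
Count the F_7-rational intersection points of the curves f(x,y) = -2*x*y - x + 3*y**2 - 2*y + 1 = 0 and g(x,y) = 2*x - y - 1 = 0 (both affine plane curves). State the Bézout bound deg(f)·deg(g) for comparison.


Common zeros: ∅; count = 0; Bézout bound = 2.

deg(f) = 2, deg(g) = 1, so Bézout bound = 2.
Scan x ∈ F_7. For each x, list the y ∈ F_7 with f(x, y) ≡ 0 and those with g(x, y) ≡ 0 (mod 7); the common zeros in that column are the intersection.
  x = 0: f ≡ 0 at y ∈ ∅; g ≡ 0 at y ∈ {6}; common: ∅.
  x = 1: f ≡ 0 at y ∈ {0, 6}; g ≡ 0 at y ∈ {1}; common: ∅.
  x = 2: f ≡ 0 at y ∈ ∅; g ≡ 0 at y ∈ {3}; common: ∅.
  x = 3: f ≡ 0 at y ∈ {1, 4}; g ≡ 0 at y ∈ {5}; common: ∅.
  x = 4: f ≡ 0 at y ∈ ∅; g ≡ 0 at y ∈ {0}; common: ∅.
  x = 5: f ≡ 0 at y ∈ ∅; g ≡ 0 at y ∈ {2}; common: ∅.
  x = 6: f ≡ 0 at y ∈ {2, 5}; g ≡ 0 at y ∈ {4}; common: ∅.
Collecting: common zeros = ∅, so the count is 0.
Comparison with the Bézout bound: 0 ≤ 2 = deg(f)·deg(g), as expected for curves with no common component (the affine F_7-count falls short of the bound because intersections may lie at infinity, over extension fields, or carry multiplicity).


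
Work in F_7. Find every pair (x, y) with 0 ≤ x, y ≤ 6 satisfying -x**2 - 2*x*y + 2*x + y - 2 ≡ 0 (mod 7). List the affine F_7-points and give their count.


Affine F_7-points: {(0, 2), (1, 6), (2, 4), (3, 6), (5, 2), (6, 4)}; count = 6.

For each of the 49 pairs (x, y) ∈ F_7², evaluate f(x, y) mod 7. Record the zeros.
  x = 0: [0↦5, 1↦6, 2↦0, 3↦1, 4↦2, 5↦3, 6↦4]  zeros at y ∈ {2}
  x = 1: [0↦6, 1↦5, 2↦4, 3↦3, 4↦2, 5↦1, 6↦0]  zeros at y ∈ {6}
  x = 2: [0↦5, 1↦2, 2↦6, 3↦3, 4↦0, 5↦4, 6↦1]  zeros at y ∈ {4}
  x = 3: [0↦2, 1↦4, 2↦6, 3↦1, 4↦3, 5↦5, 6↦0]  zeros at y ∈ {6}
  x = 4: [0↦4, 1↦4, 2↦4, 3↦4, 4↦4, 5↦4, 6↦4]  zeros at y ∈ ∅
  x = 5: [0↦4, 1↦2, 2↦0, 3↦5, 4↦3, 5↦1, 6↦6]  zeros at y ∈ {2}
  x = 6: [0↦2, 1↦5, 2↦1, 3↦4, 4↦0, 5↦3, 6↦6]  zeros at y ∈ {4}
Collecting zeros: affine points = {(0, 2), (1, 6), (2, 4), (3, 6), (5, 2), (6, 4)}.
Total count |C(F_7)_aff| = 6.


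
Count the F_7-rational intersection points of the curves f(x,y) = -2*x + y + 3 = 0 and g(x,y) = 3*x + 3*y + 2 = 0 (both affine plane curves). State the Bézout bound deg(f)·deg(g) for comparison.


Common zeros: {(0, 4)}; count = 1; Bézout bound = 1.

deg(f) = 1, deg(g) = 1, so Bézout bound = 1.
Scan x ∈ F_7. For each x, list the y ∈ F_7 with f(x, y) ≡ 0 and those with g(x, y) ≡ 0 (mod 7); the common zeros in that column are the intersection.
  x = 0: f ≡ 0 at y ∈ {4}; g ≡ 0 at y ∈ {4}; common: {4}.
  x = 1: f ≡ 0 at y ∈ {6}; g ≡ 0 at y ∈ {3}; common: ∅.
  x = 2: f ≡ 0 at y ∈ {1}; g ≡ 0 at y ∈ {2}; common: ∅.
  x = 3: f ≡ 0 at y ∈ {3}; g ≡ 0 at y ∈ {1}; common: ∅.
  x = 4: f ≡ 0 at y ∈ {5}; g ≡ 0 at y ∈ {0}; common: ∅.
  x = 5: f ≡ 0 at y ∈ {0}; g ≡ 0 at y ∈ {6}; common: ∅.
  x = 6: f ≡ 0 at y ∈ {2}; g ≡ 0 at y ∈ {5}; common: ∅.
Collecting: common zeros = {(0, 4)}, so the count is 1.
Comparison with the Bézout bound: 1 ≤ 1 = deg(f)·deg(g), as expected for curves with no common component (the bound is attained).


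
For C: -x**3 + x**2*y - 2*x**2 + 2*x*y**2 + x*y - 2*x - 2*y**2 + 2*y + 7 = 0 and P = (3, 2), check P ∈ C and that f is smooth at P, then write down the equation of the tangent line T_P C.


Tangent line at P: -19*x + 30*y - 3 = 0.

Step 1: f(3, 2) = 0, so P lies on C.
Step 2: partial derivatives
  f_x(x, y) = -3*x**2 + 2*x*y - 4*x + 2*y**2 + y - 2, f_y(x, y) = x**2 + 4*x*y + x - 4*y + 2.
  f_x(P) = -19, f_y(P) = 30 (gradient nonzero, so P is smooth).
Step 3: tangent line at P: -19·(x − 3) + 30·(y − 2) = 0.
Expanding: -19*x + 30*y - 3 = 0.


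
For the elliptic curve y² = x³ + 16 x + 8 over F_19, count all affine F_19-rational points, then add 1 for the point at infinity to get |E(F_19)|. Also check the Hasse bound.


Affine points = {(1, 5), (1, 14), (3, 8), (3, 11), (5, 2), (5, 17), (6, 4), (6, 15), (7, 8), (7, 11), (9, 8), (9, 11), (10, 3), (10, 16), (12, 3), (12, 16), (13, 0), (16, 3), (16, 16), (17, 5), (17, 14)}; affine count = 21; |E(F_19)| = 22.

Discriminant check: Δ ∝ 4a³ + 27b² = 4·16³ + 27·8² = 4·4096 + 27·64 ≡ 5 (mod 19). Nonzero ⇒ E is nonsingular.
For each x ∈ F_19, compute rhs = x³ + 16·x + 8 mod 19, then count y ∈ F_19 with y² ≡ rhs.
  x = 0: rhs = 8, matching y values: none (0 points).
  x = 1: rhs = 6, matching y values: 5, 14 (2 points).
  x = 2: rhs = 10, matching y values: none (0 points).
  x = 3: rhs = 7, matching y values: 8, 11 (2 points).
  x = 4: rhs = 3, matching y values: none (0 points).
  x = 5: rhs = 4, matching y values: 2, 17 (2 points).
  x = 6: rhs = 16, matching y values: 4, 15 (2 points).
  x = 7: rhs = 7, matching y values: 8, 11 (2 points).
  x = 8: rhs = 2, matching y values: none (0 points).
  x = 9: rhs = 7, matching y values: 8, 11 (2 points).
  x = 10: rhs = 9, matching y values: 3, 16 (2 points).
  x = 11: rhs = 14, matching y values: none (0 points).
  x = 12: rhs = 9, matching y values: 3, 16 (2 points).
  x = 13: rhs = 0, matching y values: 0 (1 points).
  x = 14: rhs = 12, matching y values: none (0 points).
  x = 15: rhs = 13, matching y values: none (0 points).
  x = 16: rhs = 9, matching y values: 3, 16 (2 points).
  x = 17: rhs = 6, matching y values: 5, 14 (2 points).
  x = 18: rhs = 10, matching y values: none (0 points).
Total affine count: 21.
Full point count |E(F_19)| = 21 + 1 = 22.
Hasse bound: |22 − (19+1)| = |2| = 2 ≤ 2√19 ≈ 8.7178 ✓.


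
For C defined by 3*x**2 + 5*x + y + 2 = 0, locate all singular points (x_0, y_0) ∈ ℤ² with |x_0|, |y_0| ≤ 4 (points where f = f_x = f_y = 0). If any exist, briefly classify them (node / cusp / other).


No singular points in the scanned grid; C is smooth there.

Compute partial derivatives:
  f_x = 6*x + 5.
  f_y = 1.
f_y = 1 is a nonzero constant, so f_y never vanishes: no point (x, y) can satisfy f = f_x = f_y = 0. In particular no (x, y) ∈ {−4, ..., 4}² is singular; the curve is smooth.


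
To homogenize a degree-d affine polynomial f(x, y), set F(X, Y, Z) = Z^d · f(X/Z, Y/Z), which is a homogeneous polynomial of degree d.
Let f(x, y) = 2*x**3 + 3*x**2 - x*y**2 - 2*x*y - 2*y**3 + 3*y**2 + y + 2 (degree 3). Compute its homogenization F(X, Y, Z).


F(X, Y, Z) = 2*X**3 + 3*X**2*Z - X*Y**2 - 2*X*Y*Z - 2*Y**3 + 3*Y**2*Z + Y*Z**2 + 2*Z**3

deg(f) = 3.
Substitute x = X/Z, y = Y/Z into f, then multiply by Z^3.
  monomial 2·x^3·y^0 ↦ 2·X^3·Y^0·Z^0.
  monomial 3·x^2·y^0 ↦ 3·X^2·Y^0·Z^1.
  monomial -1·x^1·y^2 ↦ -1·X^1·Y^2·Z^0.
  monomial -2·x^1·y^1 ↦ -2·X^1·Y^1·Z^1.
  monomial -2·x^0·y^3 ↦ -2·X^0·Y^3·Z^0.
  monomial 3·x^0·y^2 ↦ 3·X^0·Y^2·Z^1.
  monomial 1·x^0·y^1 ↦ 1·X^0·Y^1·Z^2.
  monomial 2·x^0·y^0 ↦ 2·X^0·Y^0·Z^3.
Collecting: F(X, Y, Z) = 2*X**3 + 3*X**2*Z - X*Y**2 - 2*X*Y*Z - 2*Y**3 + 3*Y**2*Z + Y*Z**2 + 2*Z**3.


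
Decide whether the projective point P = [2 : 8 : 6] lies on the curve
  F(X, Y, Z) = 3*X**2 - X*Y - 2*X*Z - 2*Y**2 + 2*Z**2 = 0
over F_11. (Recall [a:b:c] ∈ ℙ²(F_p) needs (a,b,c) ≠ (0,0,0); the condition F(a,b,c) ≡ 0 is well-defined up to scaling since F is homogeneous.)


F(2,8,6) ≡ 4 (mod 11); P is NOT on the curve.

Evaluate F(2, 8, 6) term-by-term (mod 11).
  3*X**2 ↦ 3·4·1·1 = 12
  -X*Y ↦ -1·2·8·1 = -16
  -2*X*Z ↦ -2·2·1·6 = -24
  -2*Y**2 ↦ -2·1·64·1 = -128
  2*Z**2 ↦ 2·1·1·36 = 72
Sum: F(2, 8, 6) = (12) + (-16) + (-24) + (-128) + (72) = -84.
Reducing mod 11: -84 ≡ 4 (mod 11).
Since F(a, b, c) ≡ 4 ≠ 0 (mod 11), P does NOT lie on the curve.


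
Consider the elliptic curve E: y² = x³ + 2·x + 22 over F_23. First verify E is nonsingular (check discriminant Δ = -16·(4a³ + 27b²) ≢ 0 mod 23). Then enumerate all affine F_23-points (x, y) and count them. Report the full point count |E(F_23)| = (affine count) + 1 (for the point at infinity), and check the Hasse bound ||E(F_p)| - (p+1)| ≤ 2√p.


Affine points = {(1, 5), (1, 18), (3, 3), (3, 20), (4, 5), (4, 18), (11, 8), (11, 15), (12, 7), (12, 16), (15, 0), (17, 1), (17, 22), (18, 5), (18, 18), (20, 9), (20, 14)}; affine count = 17; |E(F_23)| = 18.

Discriminant check: Δ ∝ 4a³ + 27b² = 4·2³ + 27·22² = 4·8 + 27·484 ≡ 13 (mod 23). Nonzero ⇒ E is nonsingular.
For each x ∈ F_23, compute rhs = x³ + 2·x + 22 mod 23, then count y ∈ F_23 with y² ≡ rhs.
  x = 0: rhs = 22, matching y values: none (0 points).
  x = 1: rhs = 2, matching y values: 5, 18 (2 points).
  x = 2: rhs = 11, matching y values: none (0 points).
  x = 3: rhs = 9, matching y values: 3, 20 (2 points).
  x = 4: rhs = 2, matching y values: 5, 18 (2 points).
  x = 5: rhs = 19, matching y values: none (0 points).
  x = 6: rhs = 20, matching y values: none (0 points).
  x = 7: rhs = 11, matching y values: none (0 points).
  x = 8: rhs = 21, matching y values: none (0 points).
  x = 9: rhs = 10, matching y values: none (0 points).
  x = 10: rhs = 7, matching y values: none (0 points).
  x = 11: rhs = 18, matching y values: 8, 15 (2 points).
  x = 12: rhs = 3, matching y values: 7, 16 (2 points).
  x = 13: rhs = 14, matching y values: none (0 points).
  x = 14: rhs = 11, matching y values: none (0 points).
  x = 15: rhs = 0, matching y values: 0 (1 points).
  x = 16: rhs = 10, matching y values: none (0 points).
  x = 17: rhs = 1, matching y values: 1, 22 (2 points).
  x = 18: rhs = 2, matching y values: 5, 18 (2 points).
  x = 19: rhs = 19, matching y values: none (0 points).
  x = 20: rhs = 12, matching y values: 9, 14 (2 points).
  x = 21: rhs = 10, matching y values: none (0 points).
  x = 22: rhs = 19, matching y values: none (0 points).
Total affine count: 17.
Full point count |E(F_23)| = 17 + 1 = 18.
Hasse bound: |18 − (23+1)| = |-6| = 6 ≤ 2√23 ≈ 9.5917 ✓.


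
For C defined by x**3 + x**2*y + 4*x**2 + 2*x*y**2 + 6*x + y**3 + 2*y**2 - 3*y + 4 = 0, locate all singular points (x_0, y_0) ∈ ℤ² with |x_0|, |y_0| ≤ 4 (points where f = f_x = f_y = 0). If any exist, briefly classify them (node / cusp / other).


Singular points: {(-2, 1)}; classification: node.

Compute partial derivatives:
  f_x = 3*x**2 + 2*x*y + 8*x + 2*y**2 + 6.
  f_y = x**2 + 4*x*y + 3*y**2 + 4*y - 3.
Scan x_0 ∈ {−4, ..., 4}. For each x_0, f_y(x_0, y) is a polynomial in y; find its integer roots y ∈ {−4, ..., 4}, then test f_x and f at those candidates.
  x = -4: f_y(-4, y) = 3*y**2 - 12*y + 13; no integer root y with |y| ≤ 4.
  x = -3: f_y(-3, y) = 3*y**2 - 8*y + 6; no integer root y with |y| ≤ 4.
  x = -2: f_y(-2, y) = 3*y**2 - 4*y + 1; vanishes at y ∈ {1}. (-2, 1): f_x = 0, f = 0 — SINGULAR.
  x = -1: f_y(-1, y) = 3*y**2 - 2; no integer root y with |y| ≤ 4.
  x = 0: f_y(0, y) = 3*y**2 + 4*y - 3; no integer root y with |y| ≤ 4.
  x = 1: f_y(1, y) = 3*y**2 + 8*y - 2; no integer root y with |y| ≤ 4.
  x = 2: f_y(2, y) = 3*y**2 + 12*y + 1; no integer root y with |y| ≤ 4.
  x = 3: f_y(3, y) = 3*y**2 + 16*y + 6; no integer root y with |y| ≤ 4.
  x = 4: f_y(4, y) = 3*y**2 + 20*y + 13; no integer root y with |y| ≤ 4.
Only singular point on the grid: (-2, 1).
Classify: substitute x = -2 + u, y = 1 + v and expand: f = u**3 + u**2*v - u**2 + 2*u*v**2 + v**3 + v**2.
No constant or linear terms (consistent with a singular point). Quadratic part: -u**2 + v**2. Cubic part: u**3 + u**2*v + 2*u*v**2 + v**3.
The quadratic part v**2 - u**2 = (v − u)(v + u) splits into two distinct linear factors, so there are two distinct tangent lines y − 1 = ±(x − -2) — this is a node (ordinary double point).
Classification: node.


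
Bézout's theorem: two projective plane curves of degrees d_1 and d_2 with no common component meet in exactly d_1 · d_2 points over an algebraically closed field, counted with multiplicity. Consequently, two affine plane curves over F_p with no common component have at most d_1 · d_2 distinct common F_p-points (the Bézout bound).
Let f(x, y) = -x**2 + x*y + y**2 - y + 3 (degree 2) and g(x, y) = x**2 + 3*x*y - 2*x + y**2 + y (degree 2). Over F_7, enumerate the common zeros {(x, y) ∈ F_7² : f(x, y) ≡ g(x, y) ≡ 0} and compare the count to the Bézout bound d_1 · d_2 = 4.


Common zeros: ∅; count = 0; Bézout bound = 4.

deg(f) = 2, deg(g) = 2, so Bézout bound = 4.
Scan x ∈ F_7. For each x, list the y ∈ F_7 with f(x, y) ≡ 0 and those with g(x, y) ≡ 0 (mod 7); the common zeros in that column are the intersection.
  x = 0: f ≡ 0 at y ∈ ∅; g ≡ 0 at y ∈ {0, 6}; common: ∅.
  x = 1: f ≡ 0 at y ∈ ∅; g ≡ 0 at y ∈ ∅; common: ∅.
  x = 2: f ≡ 0 at y ∈ ∅; g ≡ 0 at y ∈ {0}; common: ∅.
  x = 3: f ≡ 0 at y ∈ {6}; g ≡ 0 at y ∈ {1, 3}; common: ∅.
  x = 4: f ≡ 0 at y ∈ ∅; g ≡ 0 at y ∈ {3, 5}; common: ∅.
  x = 5: f ≡ 0 at y ∈ ∅; g ≡ 0 at y ∈ {6}; common: ∅.
  x = 6: f ≡ 0 at y ∈ ∅; g ≡ 0 at y ∈ ∅; common: ∅.
Collecting: common zeros = ∅, so the count is 0.
Comparison with the Bézout bound: 0 ≤ 4 = deg(f)·deg(g), as expected for curves with no common component (the affine F_7-count falls short of the bound because intersections may lie at infinity, over extension fields, or carry multiplicity).


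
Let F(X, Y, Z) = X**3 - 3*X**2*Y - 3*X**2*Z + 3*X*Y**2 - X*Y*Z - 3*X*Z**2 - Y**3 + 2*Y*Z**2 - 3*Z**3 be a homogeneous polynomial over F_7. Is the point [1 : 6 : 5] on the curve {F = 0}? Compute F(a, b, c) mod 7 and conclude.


F(1,6,5) ≡ 2 (mod 7); P is NOT on the curve.

Evaluate F(1, 6, 5) term-by-term (mod 7).
  X**3 ↦ 1·1·1·1 = 1
  -3*X**2*Y ↦ -3·1·6·1 = -18
  -3*X**2*Z ↦ -3·1·1·5 = -15
  3*X*Y**2 ↦ 3·1·36·1 = 108
  -X*Y*Z ↦ -1·1·6·5 = -30
  -3*X*Z**2 ↦ -3·1·1·25 = -75
  -Y**3 ↦ -1·1·216·1 = -216
  2*Y*Z**2 ↦ 2·1·6·25 = 300
  -3*Z**3 ↦ -3·1·1·125 = -375
Sum: F(1, 6, 5) = (1) + (-18) + (-15) + (108) + (-30) + (-75) + (-216) + (300) + (-375) = -320.
Reducing mod 7: -320 ≡ 2 (mod 7).
Since F(a, b, c) ≡ 2 ≠ 0 (mod 7), P does NOT lie on the curve.


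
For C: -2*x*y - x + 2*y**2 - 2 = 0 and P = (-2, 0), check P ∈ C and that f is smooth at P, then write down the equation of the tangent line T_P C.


Tangent line at P: -x + 4*y - 2 = 0.

Step 1: f(-2, 0) = 0, so P lies on C.
Step 2: partial derivatives
  f_x(x, y) = -2*y - 1, f_y(x, y) = -2*x + 4*y.
  f_x(P) = -1, f_y(P) = 4 (gradient nonzero, so P is smooth).
Step 3: tangent line at P: -1·(x − -2) + 4·(y − 0) = 0.
Expanding: -x + 4*y - 2 = 0.


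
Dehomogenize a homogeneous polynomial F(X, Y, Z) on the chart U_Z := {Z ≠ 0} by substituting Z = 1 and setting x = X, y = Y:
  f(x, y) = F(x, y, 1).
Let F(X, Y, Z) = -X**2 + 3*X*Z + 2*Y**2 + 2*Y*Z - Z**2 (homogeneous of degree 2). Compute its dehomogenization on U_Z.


f(x, y) = -x**2 + 3*x + 2*y**2 + 2*y - 1

On U_Z we set Z = 1. Each monomial c·X^i·Y^j·Z^k in F becomes c·x^i·y^j·1^k = c·x^i·y^j.
Substituting Z = 1: F(X, Y, 1) = -x**2 + 3*x + 2*y**2 + 2*y - 1.
Note: deg(f) ≤ deg(F) = 2; strict inequality happens when F is divisible by Z (lost terms).


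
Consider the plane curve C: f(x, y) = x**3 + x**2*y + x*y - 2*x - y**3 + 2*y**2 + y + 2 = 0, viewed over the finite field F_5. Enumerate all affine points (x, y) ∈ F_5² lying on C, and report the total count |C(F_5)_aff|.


Affine F_5-points: {(1, 1), (2, 2), (4, 1), (4, 2), (4, 4)}; count = 5.

For each of the 25 pairs (x, y) ∈ F_5², evaluate f(x, y) mod 5. Record the zeros.
  x = 0: [0↦2, 1↦4, 2↦4, 3↦1, 4↦4]  zeros at y ∈ ∅
  x = 1: [0↦1, 1↦0, 2↦2, 3↦1, 4↦1]  zeros at y ∈ {1}
  x = 2: [0↦1, 1↦4, 2↦0, 3↦3, 4↦2]  zeros at y ∈ {2}
  x = 3: [0↦3, 1↦2, 2↦4, 3↦3, 4↦3]  zeros at y ∈ ∅
  x = 4: [0↦3, 1↦0, 2↦0, 3↦2, 4↦0]  zeros at y ∈ {1, 2, 4}
Collecting zeros: affine points = {(1, 1), (2, 2), (4, 1), (4, 2), (4, 4)}.
Total count |C(F_5)_aff| = 5.


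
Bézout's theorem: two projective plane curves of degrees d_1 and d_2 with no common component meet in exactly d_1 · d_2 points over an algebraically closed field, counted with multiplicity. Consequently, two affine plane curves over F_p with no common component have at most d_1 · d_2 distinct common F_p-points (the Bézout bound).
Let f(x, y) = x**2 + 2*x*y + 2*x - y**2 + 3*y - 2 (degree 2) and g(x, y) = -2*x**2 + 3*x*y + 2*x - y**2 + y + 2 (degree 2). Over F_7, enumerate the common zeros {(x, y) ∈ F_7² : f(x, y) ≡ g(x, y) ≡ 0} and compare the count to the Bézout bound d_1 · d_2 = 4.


Common zeros: {(0, 2)}; count = 1; Bézout bound = 4.

deg(f) = 2, deg(g) = 2, so Bézout bound = 4.
Scan x ∈ F_7. For each x, list the y ∈ F_7 with f(x, y) ≡ 0 and those with g(x, y) ≡ 0 (mod 7); the common zeros in that column are the intersection.
  x = 0: f ≡ 0 at y ∈ {1, 2}; g ≡ 0 at y ∈ {2, 6}; common: {2}.
  x = 1: f ≡ 0 at y ∈ {2, 3}; g ≡ 0 at y ∈ ∅; common: ∅.
  x = 2: f ≡ 0 at y ∈ ∅; g ≡ 0 at y ∈ ∅; common: ∅.
  x = 3: f ≡ 0 at y ∈ {1}; g ≡ 0 at y ∈ {4, 6}; common: ∅.
  x = 4: f ≡ 0 at y ∈ ∅; g ≡ 0 at y ∈ {2, 4}; common: ∅.
  x = 5: f ≡ 0 at y ∈ {3}; g ≡ 0 at y ∈ ∅; common: ∅.
  x = 6: f ≡ 0 at y ∈ ∅; g ≡ 0 at y ∈ ∅; common: ∅.
Collecting: common zeros = {(0, 2)}, so the count is 1.
Comparison with the Bézout bound: 1 ≤ 4 = deg(f)·deg(g), as expected for curves with no common component (the affine F_7-count falls short of the bound because intersections may lie at infinity, over extension fields, or carry multiplicity).


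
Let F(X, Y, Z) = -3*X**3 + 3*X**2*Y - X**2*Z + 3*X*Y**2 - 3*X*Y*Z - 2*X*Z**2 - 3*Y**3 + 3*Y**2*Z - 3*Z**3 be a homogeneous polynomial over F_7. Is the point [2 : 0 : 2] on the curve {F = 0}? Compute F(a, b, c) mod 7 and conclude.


F(2,0,2) ≡ 5 (mod 7); P is NOT on the curve.

Evaluate F(2, 0, 2) term-by-term (mod 7).
  -3*X**3 ↦ -3·8·1·1 = -24
  3*X**2*Y ↦ 3·4·0·1 = 0
  -X**2*Z ↦ -1·4·1·2 = -8
  3*X*Y**2 ↦ 3·2·0·1 = 0
  -3*X*Y*Z ↦ -3·2·0·2 = 0
  -2*X*Z**2 ↦ -2·2·1·4 = -16
  -3*Y**3 ↦ -3·1·0·1 = 0
  3*Y**2*Z ↦ 3·1·0·2 = 0
  -3*Z**3 ↦ -3·1·1·8 = -24
Sum: F(2, 0, 2) = (-24) + (0) + (-8) + (0) + (0) + (-16) + (0) + (0) + (-24) = -72.
Reducing mod 7: -72 ≡ 5 (mod 7).
Since F(a, b, c) ≡ 5 ≠ 0 (mod 7), P does NOT lie on the curve.


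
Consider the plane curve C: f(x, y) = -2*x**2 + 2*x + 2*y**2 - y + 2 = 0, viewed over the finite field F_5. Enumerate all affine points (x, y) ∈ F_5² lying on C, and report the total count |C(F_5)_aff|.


Affine F_5-points: {(0, 4), (1, 4), (3, 0), (3, 3)}; count = 4.

For each of the 25 pairs (x, y) ∈ F_5², evaluate f(x, y) mod 5. Record the zeros.
  x = 0: [0↦2, 1↦3, 2↦3, 3↦2, 4↦0]  zeros at y ∈ {4}
  x = 1: [0↦2, 1↦3, 2↦3, 3↦2, 4↦0]  zeros at y ∈ {4}
  x = 2: [0↦3, 1↦4, 2↦4, 3↦3, 4↦1]  zeros at y ∈ ∅
  x = 3: [0↦0, 1↦1, 2↦1, 3↦0, 4↦3]  zeros at y ∈ {0, 3}
  x = 4: [0↦3, 1↦4, 2↦4, 3↦3, 4↦1]  zeros at y ∈ ∅
Collecting zeros: affine points = {(0, 4), (1, 4), (3, 0), (3, 3)}.
Total count |C(F_5)_aff| = 4.


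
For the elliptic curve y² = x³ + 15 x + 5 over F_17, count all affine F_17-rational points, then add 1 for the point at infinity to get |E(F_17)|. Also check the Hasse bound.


Affine points = {(1, 2), (1, 15), (2, 3), (2, 14), (3, 3), (3, 14), (5, 1), (5, 16), (8, 5), (8, 12), (9, 6), (9, 11), (10, 4), (10, 13), (12, 3), (12, 14), (13, 0), (14, 1), (14, 16), (15, 1), (15, 16)}; affine count = 21; |E(F_17)| = 22.

Discriminant check: Δ ∝ 4a³ + 27b² = 4·15³ + 27·5² = 4·3375 + 27·25 ≡ 14 (mod 17). Nonzero ⇒ E is nonsingular.
For each x ∈ F_17, compute rhs = x³ + 15·x + 5 mod 17, then count y ∈ F_17 with y² ≡ rhs.
  x = 0: rhs = 5, matching y values: none (0 points).
  x = 1: rhs = 4, matching y values: 2, 15 (2 points).
  x = 2: rhs = 9, matching y values: 3, 14 (2 points).
  x = 3: rhs = 9, matching y values: 3, 14 (2 points).
  x = 4: rhs = 10, matching y values: none (0 points).
  x = 5: rhs = 1, matching y values: 1, 16 (2 points).
  x = 6: rhs = 5, matching y values: none (0 points).
  x = 7: rhs = 11, matching y values: none (0 points).
  x = 8: rhs = 8, matching y values: 5, 12 (2 points).
  x = 9: rhs = 2, matching y values: 6, 11 (2 points).
  x = 10: rhs = 16, matching y values: 4, 13 (2 points).
  x = 11: rhs = 5, matching y values: none (0 points).
  x = 12: rhs = 9, matching y values: 3, 14 (2 points).
  x = 13: rhs = 0, matching y values: 0 (1 points).
  x = 14: rhs = 1, matching y values: 1, 16 (2 points).
  x = 15: rhs = 1, matching y values: 1, 16 (2 points).
  x = 16: rhs = 6, matching y values: none (0 points).
Total affine count: 21.
Full point count |E(F_17)| = 21 + 1 = 22.
Hasse bound: |22 − (17+1)| = |4| = 4 ≤ 2√17 ≈ 8.2462 ✓.


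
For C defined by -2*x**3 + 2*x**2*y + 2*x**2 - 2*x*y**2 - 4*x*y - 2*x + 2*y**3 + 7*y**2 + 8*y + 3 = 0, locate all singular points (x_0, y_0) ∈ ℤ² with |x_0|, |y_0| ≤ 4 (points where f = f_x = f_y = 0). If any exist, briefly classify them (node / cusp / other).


Singular points: {(0, -1)}; classification: cusp.

Compute partial derivatives:
  f_x = -6*x**2 + 4*x*y + 4*x - 2*y**2 - 4*y - 2.
  f_y = 2*x**2 - 4*x*y - 4*x + 6*y**2 + 14*y + 8.
Scan x_0 ∈ {−4, ..., 4}. For each x_0, f_y(x_0, y) is a polynomial in y; find its integer roots y ∈ {−4, ..., 4}, then test f_x and f at those candidates.
  x = -4: f_y(-4, y) = 6*y**2 + 30*y + 56; no integer root y with |y| ≤ 4.
  x = -3: f_y(-3, y) = 6*y**2 + 26*y + 38; no integer root y with |y| ≤ 4.
  x = -2: f_y(-2, y) = 6*y**2 + 22*y + 24; no integer root y with |y| ≤ 4.
  x = -1: f_y(-1, y) = 6*y**2 + 18*y + 14; no integer root y with |y| ≤ 4.
  x = 0: f_y(0, y) = 6*y**2 + 14*y + 8; vanishes at y ∈ {-1}. (0, -1): f_x = 0, f = 0 — SINGULAR.
  x = 1: f_y(1, y) = 6*y**2 + 10*y + 6; no integer root y with |y| ≤ 4.
  x = 2: f_y(2, y) = 6*y**2 + 6*y + 8; no integer root y with |y| ≤ 4.
  x = 3: f_y(3, y) = 6*y**2 + 2*y + 14; no integer root y with |y| ≤ 4.
  x = 4: f_y(4, y) = 6*y**2 - 2*y + 24; no integer root y with |y| ≤ 4.
Only singular point on the grid: (0, -1).
Classify: substitute x = 0 + u, y = -1 + v and expand: f = -2*u**3 + 2*u**2*v - 2*u*v**2 + 2*v**3 + v**2.
No constant or linear terms (consistent with a singular point). Quadratic part: v**2. Cubic part: -2*u**3 + 2*u**2*v - 2*u*v**2 + 2*v**3.
The quadratic part v**2 is a perfect square, so there is a single (double) tangent line v = 0, i.e. y = -1. Restricting the cubic part to that line (v = 0) leaves -2*u**3 ≠ 0, so f is not divisible by v and the branch is v² ≈ 2*u**3 to lowest order — this is a cusp.
Classification: cusp.


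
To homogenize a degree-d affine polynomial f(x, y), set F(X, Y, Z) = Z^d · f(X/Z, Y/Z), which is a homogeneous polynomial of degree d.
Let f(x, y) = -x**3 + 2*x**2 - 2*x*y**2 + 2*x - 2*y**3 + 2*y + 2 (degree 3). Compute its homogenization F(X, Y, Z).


F(X, Y, Z) = -X**3 + 2*X**2*Z - 2*X*Y**2 + 2*X*Z**2 - 2*Y**3 + 2*Y*Z**2 + 2*Z**3

deg(f) = 3.
Substitute x = X/Z, y = Y/Z into f, then multiply by Z^3.
  monomial -1·x^3·y^0 ↦ -1·X^3·Y^0·Z^0.
  monomial 2·x^2·y^0 ↦ 2·X^2·Y^0·Z^1.
  monomial -2·x^1·y^2 ↦ -2·X^1·Y^2·Z^0.
  monomial 2·x^1·y^0 ↦ 2·X^1·Y^0·Z^2.
  monomial -2·x^0·y^3 ↦ -2·X^0·Y^3·Z^0.
  monomial 2·x^0·y^1 ↦ 2·X^0·Y^1·Z^2.
  monomial 2·x^0·y^0 ↦ 2·X^0·Y^0·Z^3.
Collecting: F(X, Y, Z) = -X**3 + 2*X**2*Z - 2*X*Y**2 + 2*X*Z**2 - 2*Y**3 + 2*Y*Z**2 + 2*Z**3.
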